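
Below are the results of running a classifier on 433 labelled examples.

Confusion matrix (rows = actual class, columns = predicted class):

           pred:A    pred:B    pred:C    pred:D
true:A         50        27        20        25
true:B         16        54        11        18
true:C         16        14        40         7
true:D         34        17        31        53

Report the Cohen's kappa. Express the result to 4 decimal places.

0.2726

Observed agreement pₒ = trace/N = 197/433 = 0.45497
Expected agreement pₑ = Σ (rowᵢ·colᵢ)/N² = (122·116 + 99·112 + 77·102 + 135·103)/433² = 0.25068
κ = (pₒ − pₑ)/(1 − pₑ) = (0.45497 − 0.25068)/(1 − 0.25068) = 0.2726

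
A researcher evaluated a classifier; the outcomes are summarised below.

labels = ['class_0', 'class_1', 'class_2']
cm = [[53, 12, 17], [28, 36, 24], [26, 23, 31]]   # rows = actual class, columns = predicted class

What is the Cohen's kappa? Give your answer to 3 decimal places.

0.221

Observed agreement pₒ = trace/N = 120/250 = 0.4800
Expected agreement pₑ = Σ (rowᵢ·colᵢ)/N² = (82·107 + 88·71 + 80·72)/250² = 0.3325
κ = (pₒ − pₑ)/(1 − pₑ) = (0.4800 − 0.3325)/(1 − 0.3325) = 0.221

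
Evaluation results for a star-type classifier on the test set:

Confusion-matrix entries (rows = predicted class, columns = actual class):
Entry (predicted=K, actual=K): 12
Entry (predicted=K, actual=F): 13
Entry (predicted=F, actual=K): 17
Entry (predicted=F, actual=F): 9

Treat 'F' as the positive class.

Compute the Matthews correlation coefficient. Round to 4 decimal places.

-0.1755

MCC = (TP·TN − FP·FN) / √((TP+FP)(TP+FN)(TN+FP)(TN+FN))
Numerator = 9·12 − 17·13 = -113
Denominator = √(26·22·29·25) = √414700 = 643.9720
MCC = -113 / 643.9720 = -0.1755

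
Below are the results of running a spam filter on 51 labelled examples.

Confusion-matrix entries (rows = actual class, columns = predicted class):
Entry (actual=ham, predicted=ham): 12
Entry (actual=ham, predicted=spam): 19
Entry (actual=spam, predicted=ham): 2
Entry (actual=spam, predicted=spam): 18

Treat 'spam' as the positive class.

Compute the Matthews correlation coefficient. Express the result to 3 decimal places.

MCC = (TP·TN − FP·FN) / √((TP+FP)(TP+FN)(TN+FP)(TN+FN))
Numerator = 18·12 − 19·2 = 178
Denominator = √(37·20·31·14) = √321160 = 566.7098
MCC = 178 / 566.7098 = 0.314

0.314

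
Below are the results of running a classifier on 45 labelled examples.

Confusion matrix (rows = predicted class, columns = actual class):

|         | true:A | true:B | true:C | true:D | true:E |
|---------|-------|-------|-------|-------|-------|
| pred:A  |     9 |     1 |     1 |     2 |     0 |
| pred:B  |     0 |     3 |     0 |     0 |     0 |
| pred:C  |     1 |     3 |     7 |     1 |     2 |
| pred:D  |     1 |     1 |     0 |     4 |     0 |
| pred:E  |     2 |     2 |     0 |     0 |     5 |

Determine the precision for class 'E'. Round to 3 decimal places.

0.556

Treat 'E' as positive and all other classes as negative.
precision = TP/(TP+FP).
E: TP=5, FP=2+2+0+0=4 → 5/9 = 0.5556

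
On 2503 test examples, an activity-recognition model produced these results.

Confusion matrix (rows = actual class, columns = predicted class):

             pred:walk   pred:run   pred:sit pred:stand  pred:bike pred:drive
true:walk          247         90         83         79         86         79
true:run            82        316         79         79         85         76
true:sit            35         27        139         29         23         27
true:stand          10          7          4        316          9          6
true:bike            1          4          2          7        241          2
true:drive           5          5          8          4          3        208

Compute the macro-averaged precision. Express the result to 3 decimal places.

0.579

Per-class precision (TP/(TP+FP)):
  walk: TP=247, FP=82+35+10+1+5=133 → 247/380 = 0.6500
  run: TP=316, FP=90+27+7+4+5=133 → 316/449 = 0.7038
  sit: TP=139, FP=83+79+4+2+8=176 → 139/315 = 0.4413
  stand: TP=316, FP=79+79+29+7+4=198 → 316/514 = 0.6148
  bike: TP=241, FP=86+85+23+9+3=206 → 241/447 = 0.5391
  drive: TP=208, FP=79+76+27+6+2=190 → 208/398 = 0.5226
Macro-precision = mean = (0.6500 + 0.7038 + 0.4413 + 0.6148 + 0.5391 + 0.5226) / 6 = 0.579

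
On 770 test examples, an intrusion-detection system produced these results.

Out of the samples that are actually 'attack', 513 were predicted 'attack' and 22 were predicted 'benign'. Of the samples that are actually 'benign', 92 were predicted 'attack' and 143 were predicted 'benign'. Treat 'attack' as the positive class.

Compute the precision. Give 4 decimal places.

0.8479

Precision = TP/(TP+FP) = 513/(513+92) = 513/605 = 0.8479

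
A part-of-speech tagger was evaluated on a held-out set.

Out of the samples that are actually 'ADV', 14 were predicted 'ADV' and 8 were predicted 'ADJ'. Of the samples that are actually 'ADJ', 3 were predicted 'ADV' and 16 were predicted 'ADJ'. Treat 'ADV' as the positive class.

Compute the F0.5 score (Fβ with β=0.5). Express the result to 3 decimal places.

Fβ = (1+β²)·TP / ((1+β²)·TP + β²·FN + FP), with β²=1/4
= 1.25·14 / (1.25·14 + 0.25·8 + 3) = 0.778

0.778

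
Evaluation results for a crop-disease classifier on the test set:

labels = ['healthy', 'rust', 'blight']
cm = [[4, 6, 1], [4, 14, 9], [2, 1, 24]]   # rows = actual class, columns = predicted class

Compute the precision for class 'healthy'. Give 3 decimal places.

precision = TP/(TP+FP).
healthy: TP=4, FP=4+2=6 → 4/10 = 0.4000

0.400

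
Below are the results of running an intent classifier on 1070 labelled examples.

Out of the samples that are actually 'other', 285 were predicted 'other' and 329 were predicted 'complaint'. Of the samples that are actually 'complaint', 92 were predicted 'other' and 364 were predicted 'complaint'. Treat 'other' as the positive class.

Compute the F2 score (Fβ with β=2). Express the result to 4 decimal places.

Fβ = (1+β²)·TP / ((1+β²)·TP + β²·FN + FP), with β²=4
= 5·285 / (5·285 + 4·329 + 92) = 0.5030

0.5030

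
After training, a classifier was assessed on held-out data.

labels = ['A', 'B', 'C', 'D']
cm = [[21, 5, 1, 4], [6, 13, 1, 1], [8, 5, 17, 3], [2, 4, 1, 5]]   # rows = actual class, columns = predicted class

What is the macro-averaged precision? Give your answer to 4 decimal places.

0.5709

Per-class precision (TP/(TP+FP)):
  A: TP=21, FP=6+8+2=16 → 21/37 = 0.56757
  B: TP=13, FP=5+5+4=14 → 13/27 = 0.48148
  C: TP=17, FP=1+1+1=3 → 17/20 = 0.85000
  D: TP=5, FP=4+1+3=8 → 5/13 = 0.38462
Macro-precision = mean = (0.56757 + 0.48148 + 0.85000 + 0.38462) / 4 = 0.5709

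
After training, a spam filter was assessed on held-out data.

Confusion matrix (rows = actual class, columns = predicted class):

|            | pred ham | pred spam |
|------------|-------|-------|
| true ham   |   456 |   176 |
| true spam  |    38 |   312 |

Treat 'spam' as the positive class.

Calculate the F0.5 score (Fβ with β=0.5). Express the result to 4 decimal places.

0.6777

Fβ = (1+β²)·TP / ((1+β²)·TP + β²·FN + FP), with β²=1/4
= 1.25·312 / (1.25·312 + 0.25·38 + 176) = 0.6777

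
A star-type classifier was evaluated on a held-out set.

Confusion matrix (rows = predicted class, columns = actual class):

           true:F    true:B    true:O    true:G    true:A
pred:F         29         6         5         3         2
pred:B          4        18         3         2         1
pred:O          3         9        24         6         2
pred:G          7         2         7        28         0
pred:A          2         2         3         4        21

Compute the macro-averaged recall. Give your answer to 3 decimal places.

Per-class recall (TP/(TP+FN)):
  F: TP=29, FN=4+3+7+2=16 → 29/45 = 0.6444
  B: TP=18, FN=6+9+2+2=19 → 18/37 = 0.4865
  O: TP=24, FN=5+3+7+3=18 → 24/42 = 0.5714
  G: TP=28, FN=3+2+6+4=15 → 28/43 = 0.6512
  A: TP=21, FN=2+1+2+0=5 → 21/26 = 0.8077
Macro-recall = mean = (0.6444 + 0.4865 + 0.5714 + 0.6512 + 0.8077) / 5 = 0.632

0.632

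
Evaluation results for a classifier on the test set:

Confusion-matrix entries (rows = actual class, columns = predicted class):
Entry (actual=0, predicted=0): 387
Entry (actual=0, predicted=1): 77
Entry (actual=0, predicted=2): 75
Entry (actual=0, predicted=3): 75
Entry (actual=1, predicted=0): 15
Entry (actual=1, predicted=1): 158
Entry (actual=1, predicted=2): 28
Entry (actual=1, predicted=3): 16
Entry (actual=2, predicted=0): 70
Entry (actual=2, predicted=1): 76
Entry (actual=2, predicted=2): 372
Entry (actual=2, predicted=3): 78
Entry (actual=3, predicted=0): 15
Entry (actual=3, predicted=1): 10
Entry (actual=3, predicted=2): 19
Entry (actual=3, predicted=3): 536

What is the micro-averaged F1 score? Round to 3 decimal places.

Micro-averaging pools counts across classes: ΣTP=1453, ΣFP=554, ΣFN=554.
Micro-F1 score = 2·TP/(2·TP+FP+FN) on pooled counts = 0.724 (equals overall accuracy in single-label multiclass).

0.724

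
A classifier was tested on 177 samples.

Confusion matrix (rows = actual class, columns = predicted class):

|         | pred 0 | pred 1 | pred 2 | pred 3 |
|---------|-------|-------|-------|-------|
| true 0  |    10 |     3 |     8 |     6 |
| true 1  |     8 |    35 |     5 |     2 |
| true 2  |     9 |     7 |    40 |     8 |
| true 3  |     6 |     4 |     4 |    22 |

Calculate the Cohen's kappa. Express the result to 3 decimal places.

0.461

Observed agreement pₒ = trace/N = 107/177 = 0.6045
Expected agreement pₑ = Σ (rowᵢ·colᵢ)/N² = (27·33 + 50·49 + 64·57 + 36·38)/177² = 0.2667
κ = (pₒ − pₑ)/(1 − pₑ) = (0.6045 − 0.2667)/(1 − 0.2667) = 0.461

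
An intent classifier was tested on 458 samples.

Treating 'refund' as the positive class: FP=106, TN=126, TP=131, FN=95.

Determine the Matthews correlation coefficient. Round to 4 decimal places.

0.1228

MCC = (TP·TN − FP·FN) / √((TP+FP)(TP+FN)(TN+FP)(TN+FN))
Numerator = 131·126 − 106·95 = 6436
Denominator = √(237·226·232·221) = √2746230864 = 52404.4928
MCC = 6436 / 52404.4928 = 0.1228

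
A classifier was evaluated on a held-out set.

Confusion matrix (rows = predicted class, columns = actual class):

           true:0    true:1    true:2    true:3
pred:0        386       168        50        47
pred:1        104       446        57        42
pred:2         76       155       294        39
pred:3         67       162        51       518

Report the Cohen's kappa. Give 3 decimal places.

Observed agreement pₒ = trace/N = 1644/2662 = 0.6176
Expected agreement pₑ = Σ (rowᵢ·colᵢ)/N² = (633·651 + 931·649 + 452·564 + 646·798)/2662² = 0.2521
κ = (pₒ − pₑ)/(1 − pₑ) = (0.6176 − 0.2521)/(1 − 0.2521) = 0.489

0.489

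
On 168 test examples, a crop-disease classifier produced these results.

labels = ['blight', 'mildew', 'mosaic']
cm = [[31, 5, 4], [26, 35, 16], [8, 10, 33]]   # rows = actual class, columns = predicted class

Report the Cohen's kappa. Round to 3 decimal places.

Observed agreement pₒ = trace/N = 99/168 = 0.5893
Expected agreement pₑ = Σ (rowᵢ·colᵢ)/N² = (40·65 + 77·50 + 51·53)/168² = 0.3243
κ = (pₒ − pₑ)/(1 − pₑ) = (0.5893 − 0.3243)/(1 − 0.3243) = 0.392

0.392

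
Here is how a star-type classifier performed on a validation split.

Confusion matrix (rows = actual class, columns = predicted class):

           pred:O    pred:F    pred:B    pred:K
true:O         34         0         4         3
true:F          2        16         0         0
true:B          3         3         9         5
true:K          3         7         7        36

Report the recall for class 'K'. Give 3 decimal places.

0.679

Take TP from the diagonal, FP from the rest of the 'K' prediction marginal, FN from the rest of the 'K' actual marginal.
recall = TP/(TP+FN).
K: TP=36, FN=3+7+7=17 → 36/53 = 0.6792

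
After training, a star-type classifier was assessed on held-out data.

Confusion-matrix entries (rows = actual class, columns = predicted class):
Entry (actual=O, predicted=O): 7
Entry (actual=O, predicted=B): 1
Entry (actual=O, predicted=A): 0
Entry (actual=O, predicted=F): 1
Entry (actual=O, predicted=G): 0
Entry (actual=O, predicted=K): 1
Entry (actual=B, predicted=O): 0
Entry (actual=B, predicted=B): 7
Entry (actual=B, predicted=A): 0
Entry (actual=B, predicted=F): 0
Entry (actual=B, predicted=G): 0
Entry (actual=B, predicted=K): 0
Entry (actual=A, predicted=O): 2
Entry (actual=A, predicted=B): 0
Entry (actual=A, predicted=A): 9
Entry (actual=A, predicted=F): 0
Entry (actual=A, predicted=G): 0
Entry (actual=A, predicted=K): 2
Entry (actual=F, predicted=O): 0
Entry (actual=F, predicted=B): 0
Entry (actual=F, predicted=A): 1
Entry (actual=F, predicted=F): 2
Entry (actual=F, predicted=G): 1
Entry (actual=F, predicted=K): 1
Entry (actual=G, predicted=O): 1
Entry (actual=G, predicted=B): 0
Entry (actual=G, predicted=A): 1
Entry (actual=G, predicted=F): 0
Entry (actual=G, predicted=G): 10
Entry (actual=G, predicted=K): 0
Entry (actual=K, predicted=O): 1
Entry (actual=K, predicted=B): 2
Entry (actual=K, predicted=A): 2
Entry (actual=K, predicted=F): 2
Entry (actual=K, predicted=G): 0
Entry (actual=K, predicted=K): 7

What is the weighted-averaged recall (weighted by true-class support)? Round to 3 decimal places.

Per-class recall (TP/(TP+FN)):
  O: TP=7, FN=1+0+1+0+1=3 → 7/10 = 0.7000
  B: TP=7, FN=0+0+0+0+0=0 → 7/7 = 1.0000
  A: TP=9, FN=2+0+0+0+2=4 → 9/13 = 0.6923
  F: TP=2, FN=0+0+1+1+1=3 → 2/5 = 0.4000
  G: TP=10, FN=1+0+1+0+0=2 → 10/12 = 0.8333
  K: TP=7, FN=1+2+2+2+0=7 → 7/14 = 0.5000
Weighted-recall = Σ (supportᵢ/N)·recallᵢ with N=61: (10/61)·0.7000 + (7/61)·1.0000 + (13/61)·0.6923 + (5/61)·0.4000 + (12/61)·0.8333 + (14/61)·0.5000 = 0.689

0.689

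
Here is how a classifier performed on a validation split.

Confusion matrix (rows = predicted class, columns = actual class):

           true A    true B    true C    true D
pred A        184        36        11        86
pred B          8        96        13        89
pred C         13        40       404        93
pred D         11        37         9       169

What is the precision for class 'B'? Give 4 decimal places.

precision = TP/(TP+FP).
B: TP=96, FP=8+13+89=110 → 96/206 = 0.46602

0.4660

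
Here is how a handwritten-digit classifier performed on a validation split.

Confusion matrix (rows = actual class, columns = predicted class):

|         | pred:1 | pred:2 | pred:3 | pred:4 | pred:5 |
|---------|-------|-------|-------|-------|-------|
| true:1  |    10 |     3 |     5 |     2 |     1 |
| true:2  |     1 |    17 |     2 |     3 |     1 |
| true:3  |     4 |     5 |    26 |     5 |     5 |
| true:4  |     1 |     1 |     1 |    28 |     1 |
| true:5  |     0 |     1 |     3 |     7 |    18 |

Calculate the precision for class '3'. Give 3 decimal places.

0.703

One-vs-rest for '3': TP = diagonal; FP = other classes predicted '3'; FN = '3' predicted as other.
precision = TP/(TP+FP).
3: TP=26, FP=5+2+1+3=11 → 26/37 = 0.7027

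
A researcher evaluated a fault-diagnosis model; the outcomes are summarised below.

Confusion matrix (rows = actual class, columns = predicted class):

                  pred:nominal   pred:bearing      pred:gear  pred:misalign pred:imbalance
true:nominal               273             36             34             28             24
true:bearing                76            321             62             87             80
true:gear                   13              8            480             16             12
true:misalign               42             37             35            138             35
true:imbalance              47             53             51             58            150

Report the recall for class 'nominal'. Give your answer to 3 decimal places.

recall = TP/(TP+FN).
nominal: TP=273, FN=36+34+28+24=122 → 273/395 = 0.6911

0.691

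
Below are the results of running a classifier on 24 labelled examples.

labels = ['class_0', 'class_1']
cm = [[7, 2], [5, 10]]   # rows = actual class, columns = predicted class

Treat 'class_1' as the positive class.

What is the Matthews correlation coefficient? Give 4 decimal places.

0.4303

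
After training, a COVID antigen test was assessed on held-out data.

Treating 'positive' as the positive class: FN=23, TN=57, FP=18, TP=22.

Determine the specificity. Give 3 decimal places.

Specificity = TN/(TN+FP) = 57/(57+18) = 0.760

0.760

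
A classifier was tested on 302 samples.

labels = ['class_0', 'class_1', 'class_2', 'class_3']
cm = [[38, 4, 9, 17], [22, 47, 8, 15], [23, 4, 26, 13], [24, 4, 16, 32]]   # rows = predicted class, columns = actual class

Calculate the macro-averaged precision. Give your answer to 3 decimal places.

0.471

Per-class precision (TP/(TP+FP)):
  class_0: TP=38, FP=4+9+17=30 → 38/68 = 0.5588
  class_1: TP=47, FP=22+8+15=45 → 47/92 = 0.5109
  class_2: TP=26, FP=23+4+13=40 → 26/66 = 0.3939
  class_3: TP=32, FP=24+4+16=44 → 32/76 = 0.4211
Macro-precision = mean = (0.5588 + 0.5109 + 0.3939 + 0.4211) / 4 = 0.471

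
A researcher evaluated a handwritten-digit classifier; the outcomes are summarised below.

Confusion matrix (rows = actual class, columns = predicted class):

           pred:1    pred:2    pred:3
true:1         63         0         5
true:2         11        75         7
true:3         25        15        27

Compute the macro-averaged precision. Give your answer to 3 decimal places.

0.721

Per-class precision (TP/(TP+FP)):
  1: TP=63, FP=11+25=36 → 63/99 = 0.6364
  2: TP=75, FP=0+15=15 → 75/90 = 0.8333
  3: TP=27, FP=5+7=12 → 27/39 = 0.6923
Macro-precision = mean = (0.6364 + 0.8333 + 0.6923) / 3 = 0.721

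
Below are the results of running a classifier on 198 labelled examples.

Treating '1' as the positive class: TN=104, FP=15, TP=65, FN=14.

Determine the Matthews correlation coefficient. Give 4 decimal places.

MCC = (TP·TN − FP·FN) / √((TP+FP)(TP+FN)(TN+FP)(TN+FN))
Numerator = 65·104 − 15·14 = 6550
Denominator = √(80·79·119·118) = √88745440 = 9420.4798
MCC = 6550 / 9420.4798 = 0.6953

0.6953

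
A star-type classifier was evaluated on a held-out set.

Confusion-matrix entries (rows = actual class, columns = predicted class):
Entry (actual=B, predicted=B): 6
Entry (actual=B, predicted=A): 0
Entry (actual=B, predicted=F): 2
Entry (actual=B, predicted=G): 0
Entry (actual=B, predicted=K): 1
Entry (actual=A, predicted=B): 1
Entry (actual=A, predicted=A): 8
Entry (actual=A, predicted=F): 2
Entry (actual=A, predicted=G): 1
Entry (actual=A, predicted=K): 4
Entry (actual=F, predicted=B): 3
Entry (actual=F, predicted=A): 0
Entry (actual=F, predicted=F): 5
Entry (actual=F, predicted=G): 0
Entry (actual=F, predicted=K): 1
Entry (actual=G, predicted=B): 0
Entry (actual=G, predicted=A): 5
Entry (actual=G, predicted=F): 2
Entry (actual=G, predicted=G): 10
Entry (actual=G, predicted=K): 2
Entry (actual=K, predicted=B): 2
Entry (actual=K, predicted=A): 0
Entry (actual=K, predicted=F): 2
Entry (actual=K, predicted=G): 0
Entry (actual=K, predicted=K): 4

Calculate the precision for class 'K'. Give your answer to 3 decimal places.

0.333

Take TP from the diagonal, FP from the rest of the 'K' prediction marginal, FN from the rest of the 'K' actual marginal.
precision = TP/(TP+FP).
K: TP=4, FP=1+4+1+2=8 → 4/12 = 0.3333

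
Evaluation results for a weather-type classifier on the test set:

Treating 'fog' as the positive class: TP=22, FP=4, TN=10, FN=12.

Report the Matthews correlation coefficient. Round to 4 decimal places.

MCC = (TP·TN − FP·FN) / √((TP+FP)(TP+FN)(TN+FP)(TN+FN))
Numerator = 22·10 − 4·12 = 172
Denominator = √(26·34·14·22) = √272272 = 521.7969
MCC = 172 / 521.7969 = 0.3296

0.3296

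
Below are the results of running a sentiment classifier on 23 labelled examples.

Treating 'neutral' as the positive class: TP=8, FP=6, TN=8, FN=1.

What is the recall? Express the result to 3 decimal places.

Recall = TP/(TP+FN) = 8/(8+1) = 8/9 = 0.889

0.889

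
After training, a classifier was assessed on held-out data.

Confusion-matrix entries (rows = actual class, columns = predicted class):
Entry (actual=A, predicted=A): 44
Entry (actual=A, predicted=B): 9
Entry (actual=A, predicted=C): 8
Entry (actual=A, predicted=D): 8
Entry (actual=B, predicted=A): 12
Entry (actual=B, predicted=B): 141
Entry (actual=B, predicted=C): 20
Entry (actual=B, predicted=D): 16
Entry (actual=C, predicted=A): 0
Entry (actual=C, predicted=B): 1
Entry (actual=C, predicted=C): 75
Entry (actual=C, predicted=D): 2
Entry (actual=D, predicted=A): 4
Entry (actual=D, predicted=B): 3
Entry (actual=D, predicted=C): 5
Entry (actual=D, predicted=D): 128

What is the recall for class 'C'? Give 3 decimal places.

0.962

Treat 'C' as positive and all other classes as negative.
recall = TP/(TP+FN).
C: TP=75, FN=0+1+2=3 → 75/78 = 0.9615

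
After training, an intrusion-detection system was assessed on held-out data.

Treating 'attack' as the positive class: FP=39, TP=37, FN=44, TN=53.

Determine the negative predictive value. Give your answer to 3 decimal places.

0.546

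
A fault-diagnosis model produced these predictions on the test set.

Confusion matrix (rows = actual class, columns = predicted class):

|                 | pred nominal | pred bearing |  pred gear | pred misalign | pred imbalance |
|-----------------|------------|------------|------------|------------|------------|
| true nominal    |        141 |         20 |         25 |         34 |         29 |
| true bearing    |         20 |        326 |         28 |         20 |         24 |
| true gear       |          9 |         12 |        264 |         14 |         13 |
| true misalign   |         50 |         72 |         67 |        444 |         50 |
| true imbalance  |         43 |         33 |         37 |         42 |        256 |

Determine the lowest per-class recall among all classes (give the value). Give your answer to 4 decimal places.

0.5663

Per-class recall (TP/(TP+FN)):
  nominal: TP=141, FN=20+25+34+29=108 → 141/249 = 0.56627
  bearing: TP=326, FN=20+28+20+24=92 → 326/418 = 0.77990
  gear: TP=264, FN=9+12+14+13=48 → 264/312 = 0.84615
  misalign: TP=444, FN=50+72+67+50=239 → 444/683 = 0.65007
  imbalance: TP=256, FN=43+33+37+42=155 → 256/411 = 0.62287
Lowest is class 'nominal' with recall = 0.5663.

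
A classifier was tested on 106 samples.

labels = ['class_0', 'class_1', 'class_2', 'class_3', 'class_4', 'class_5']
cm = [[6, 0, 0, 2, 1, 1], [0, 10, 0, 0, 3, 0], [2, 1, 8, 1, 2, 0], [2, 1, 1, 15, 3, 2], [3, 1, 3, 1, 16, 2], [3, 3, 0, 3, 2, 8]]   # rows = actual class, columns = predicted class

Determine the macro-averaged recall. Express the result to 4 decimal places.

Per-class recall (TP/(TP+FN)):
  class_0: TP=6, FN=0+0+2+1+1=4 → 6/10 = 0.60000
  class_1: TP=10, FN=0+0+0+3+0=3 → 10/13 = 0.76923
  class_2: TP=8, FN=2+1+1+2+0=6 → 8/14 = 0.57143
  class_3: TP=15, FN=2+1+1+3+2=9 → 15/24 = 0.62500
  class_4: TP=16, FN=3+1+3+1+2=10 → 16/26 = 0.61538
  class_5: TP=8, FN=3+3+0+3+2=11 → 8/19 = 0.42105
Macro-recall = mean = (0.60000 + 0.76923 + 0.57143 + 0.62500 + 0.61538 + 0.42105) / 6 = 0.6003

0.6003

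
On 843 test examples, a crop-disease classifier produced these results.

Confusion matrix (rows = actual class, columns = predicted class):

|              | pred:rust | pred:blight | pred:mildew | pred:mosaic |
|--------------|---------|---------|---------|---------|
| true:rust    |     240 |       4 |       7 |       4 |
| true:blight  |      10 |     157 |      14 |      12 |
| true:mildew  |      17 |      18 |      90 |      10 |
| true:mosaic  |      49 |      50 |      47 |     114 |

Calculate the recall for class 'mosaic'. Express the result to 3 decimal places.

0.438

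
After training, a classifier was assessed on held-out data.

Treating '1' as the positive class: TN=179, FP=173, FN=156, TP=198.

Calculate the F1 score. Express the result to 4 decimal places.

0.5462

Precision = TP/(TP+FP) = 198/371 = 0.5337
Recall = TP/(TP+FN) = 198/354 = 0.5593
F1 = 2·TP/(2·TP+FP+FN) = 396/725 = 0.5462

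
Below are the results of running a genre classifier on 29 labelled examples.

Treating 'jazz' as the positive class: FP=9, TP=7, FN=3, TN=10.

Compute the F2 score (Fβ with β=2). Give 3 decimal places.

Fβ = (1+β²)·TP / ((1+β²)·TP + β²·FN + FP), with β²=4
= 5·7 / (5·7 + 4·3 + 9) = 0.625

0.625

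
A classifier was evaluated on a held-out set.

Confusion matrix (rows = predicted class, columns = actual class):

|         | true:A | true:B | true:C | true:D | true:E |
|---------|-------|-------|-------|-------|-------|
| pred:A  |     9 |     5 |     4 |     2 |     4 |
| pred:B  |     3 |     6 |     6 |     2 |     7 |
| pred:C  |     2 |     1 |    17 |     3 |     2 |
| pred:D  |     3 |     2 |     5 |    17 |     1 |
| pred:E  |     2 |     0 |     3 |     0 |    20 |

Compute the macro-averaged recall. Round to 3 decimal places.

0.537

Per-class recall (TP/(TP+FN)):
  A: TP=9, FN=3+2+3+2=10 → 9/19 = 0.4737
  B: TP=6, FN=5+1+2+0=8 → 6/14 = 0.4286
  C: TP=17, FN=4+6+5+3=18 → 17/35 = 0.4857
  D: TP=17, FN=2+2+3+0=7 → 17/24 = 0.7083
  E: TP=20, FN=4+7+2+1=14 → 20/34 = 0.5882
Macro-recall = mean = (0.4737 + 0.4286 + 0.4857 + 0.7083 + 0.5882) / 5 = 0.537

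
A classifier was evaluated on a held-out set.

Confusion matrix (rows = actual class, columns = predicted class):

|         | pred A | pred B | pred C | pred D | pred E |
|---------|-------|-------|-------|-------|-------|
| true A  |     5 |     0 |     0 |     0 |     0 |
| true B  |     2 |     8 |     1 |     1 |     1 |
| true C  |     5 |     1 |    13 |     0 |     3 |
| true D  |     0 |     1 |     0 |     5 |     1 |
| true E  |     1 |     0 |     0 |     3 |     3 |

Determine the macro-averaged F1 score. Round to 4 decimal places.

Per-class F1 score (2·TP/(2·TP+FP+FN)):
  A: TP=5, FP=2+5+0+1=8, FN=0+0+0+0=0 → 10/18 = 0.55556
  B: TP=8, FP=0+1+1+0=2, FN=2+1+1+1=5 → 16/23 = 0.69565
  C: TP=13, FP=0+1+0+0=1, FN=5+1+0+3=9 → 26/36 = 0.72222
  D: TP=5, FP=0+1+0+3=4, FN=0+1+0+1=2 → 10/16 = 0.62500
  E: TP=3, FP=0+1+3+1=5, FN=1+0+0+3=4 → 6/15 = 0.40000
Macro-F1 score = mean = (0.55556 + 0.69565 + 0.72222 + 0.62500 + 0.40000) / 5 = 0.5997

0.5997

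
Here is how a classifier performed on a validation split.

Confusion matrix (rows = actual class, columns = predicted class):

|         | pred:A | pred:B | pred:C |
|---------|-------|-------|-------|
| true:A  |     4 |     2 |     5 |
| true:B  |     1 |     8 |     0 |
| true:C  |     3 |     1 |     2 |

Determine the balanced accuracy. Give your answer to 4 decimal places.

0.5286

Balanced accuracy = mean of per-class recall.
  A: recall = 4/11 = 0.36364
  B: recall = 8/9 = 0.88889
  C: recall = 2/6 = 0.33333
Mean = (0.36364 + 0.88889 + 0.33333) / 3 = 0.5286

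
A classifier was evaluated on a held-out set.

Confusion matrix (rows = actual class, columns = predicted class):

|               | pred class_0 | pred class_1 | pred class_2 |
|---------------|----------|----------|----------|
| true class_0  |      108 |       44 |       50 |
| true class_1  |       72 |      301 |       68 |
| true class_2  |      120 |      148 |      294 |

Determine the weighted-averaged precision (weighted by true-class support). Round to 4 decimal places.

0.6166

Per-class precision (TP/(TP+FP)):
  class_0: TP=108, FP=72+120=192 → 108/300 = 0.36000
  class_1: TP=301, FP=44+148=192 → 301/493 = 0.61055
  class_2: TP=294, FP=50+68=118 → 294/412 = 0.71359
Weighted-precision = Σ (supportᵢ/N)·precisionᵢ with N=1205: (202/1205)·0.36000 + (441/1205)·0.61055 + (562/1205)·0.71359 = 0.6166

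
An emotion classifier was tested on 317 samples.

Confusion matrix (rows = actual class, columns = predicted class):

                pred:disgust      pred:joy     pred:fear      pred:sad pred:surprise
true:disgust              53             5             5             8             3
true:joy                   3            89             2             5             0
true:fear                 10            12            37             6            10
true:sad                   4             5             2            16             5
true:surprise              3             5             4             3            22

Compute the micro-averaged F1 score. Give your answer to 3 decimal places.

0.685

Micro-averaging pools counts across classes: ΣTP=217, ΣFP=100, ΣFN=100.
Micro-F1 score = 2·TP/(2·TP+FP+FN) on pooled counts = 0.685 (equals overall accuracy in single-label multiclass).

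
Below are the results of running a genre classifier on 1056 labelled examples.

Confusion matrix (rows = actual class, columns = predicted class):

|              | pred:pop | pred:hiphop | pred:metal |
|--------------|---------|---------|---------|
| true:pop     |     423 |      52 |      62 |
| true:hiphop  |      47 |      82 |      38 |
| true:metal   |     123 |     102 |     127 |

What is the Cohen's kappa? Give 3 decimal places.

0.339

Observed agreement pₒ = trace/N = 632/1056 = 0.5985
Expected agreement pₑ = Σ (rowᵢ·colᵢ)/N² = (537·593 + 167·236 + 352·227)/1056² = 0.3926
κ = (pₒ − pₑ)/(1 − pₑ) = (0.5985 − 0.3926)/(1 − 0.3926) = 0.339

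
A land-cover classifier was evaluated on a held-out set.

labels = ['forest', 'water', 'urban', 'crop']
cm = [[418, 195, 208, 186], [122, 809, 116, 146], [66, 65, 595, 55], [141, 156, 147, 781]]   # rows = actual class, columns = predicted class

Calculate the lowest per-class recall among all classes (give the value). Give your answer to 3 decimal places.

0.415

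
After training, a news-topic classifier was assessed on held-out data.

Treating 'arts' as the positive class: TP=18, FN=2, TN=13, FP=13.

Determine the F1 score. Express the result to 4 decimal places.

Precision = TP/(TP+FP) = 18/31 = 0.5806
Recall = TP/(TP+FN) = 18/20 = 0.9000
F1 = 2·TP/(2·TP+FP+FN) = 36/51 = 0.7059

0.7059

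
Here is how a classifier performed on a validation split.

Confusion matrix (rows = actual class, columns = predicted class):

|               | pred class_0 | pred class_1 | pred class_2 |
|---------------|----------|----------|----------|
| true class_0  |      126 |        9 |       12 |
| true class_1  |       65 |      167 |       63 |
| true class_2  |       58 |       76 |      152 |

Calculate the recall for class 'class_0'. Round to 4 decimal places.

Take TP from the diagonal, FP from the rest of the 'class_0' prediction marginal, FN from the rest of the 'class_0' actual marginal.
recall = TP/(TP+FN).
class_0: TP=126, FN=9+12=21 → 126/147 = 0.85714

0.8571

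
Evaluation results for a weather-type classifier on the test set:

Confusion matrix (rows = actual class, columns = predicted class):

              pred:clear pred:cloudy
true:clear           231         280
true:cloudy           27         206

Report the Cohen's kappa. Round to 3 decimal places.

Observed agreement pₒ = trace/N = 437/744 = 0.5874
Expected agreement pₑ = Σ (rowᵢ·colᵢ)/N² = (511·258 + 233·486)/744² = 0.4427
κ = (pₒ − pₑ)/(1 − pₑ) = (0.5874 − 0.4427)/(1 − 0.4427) = 0.260

0.260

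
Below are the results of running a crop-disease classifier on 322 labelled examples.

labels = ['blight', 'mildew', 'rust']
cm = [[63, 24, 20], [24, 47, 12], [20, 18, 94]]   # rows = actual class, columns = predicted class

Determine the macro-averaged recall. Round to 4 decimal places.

Per-class recall (TP/(TP+FN)):
  blight: TP=63, FN=24+20=44 → 63/107 = 0.58879
  mildew: TP=47, FN=24+12=36 → 47/83 = 0.56627
  rust: TP=94, FN=20+18=38 → 94/132 = 0.71212
Macro-recall = mean = (0.58879 + 0.56627 + 0.71212) / 3 = 0.6224

0.6224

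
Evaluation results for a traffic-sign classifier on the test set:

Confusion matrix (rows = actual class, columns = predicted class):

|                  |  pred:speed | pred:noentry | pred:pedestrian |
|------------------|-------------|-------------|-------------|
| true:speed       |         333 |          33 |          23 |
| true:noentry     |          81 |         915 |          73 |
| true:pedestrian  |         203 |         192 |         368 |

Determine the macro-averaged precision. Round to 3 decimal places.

0.712

Per-class precision (TP/(TP+FP)):
  speed: TP=333, FP=81+203=284 → 333/617 = 0.5397
  noentry: TP=915, FP=33+192=225 → 915/1140 = 0.8026
  pedestrian: TP=368, FP=23+73=96 → 368/464 = 0.7931
Macro-precision = mean = (0.5397 + 0.8026 + 0.7931) / 3 = 0.712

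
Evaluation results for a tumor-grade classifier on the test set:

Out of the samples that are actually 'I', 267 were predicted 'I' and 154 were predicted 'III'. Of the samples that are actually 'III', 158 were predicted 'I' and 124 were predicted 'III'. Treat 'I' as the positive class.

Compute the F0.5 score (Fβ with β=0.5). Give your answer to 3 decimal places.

Fβ = (1+β²)·TP / ((1+β²)·TP + β²·FN + FP), with β²=1/4
= 1.25·267 / (1.25·267 + 0.25·154 + 158) = 0.629

0.629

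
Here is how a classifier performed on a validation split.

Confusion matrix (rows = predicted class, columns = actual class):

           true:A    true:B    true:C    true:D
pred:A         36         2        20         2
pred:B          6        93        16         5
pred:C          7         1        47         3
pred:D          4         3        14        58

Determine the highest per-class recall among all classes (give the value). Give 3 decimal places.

0.939

Per-class recall (TP/(TP+FN)):
  A: TP=36, FN=6+7+4=17 → 36/53 = 0.6792
  B: TP=93, FN=2+1+3=6 → 93/99 = 0.9394
  C: TP=47, FN=20+16+14=50 → 47/97 = 0.4845
  D: TP=58, FN=2+5+3=10 → 58/68 = 0.8529
Highest is class 'B' with recall = 0.939.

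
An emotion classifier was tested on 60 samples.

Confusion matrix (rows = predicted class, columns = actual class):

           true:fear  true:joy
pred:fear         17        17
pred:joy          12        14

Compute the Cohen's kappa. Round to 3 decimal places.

0.038

Observed agreement pₒ = trace/N = 31/60 = 0.5167
Expected agreement pₑ = Σ (rowᵢ·colᵢ)/N² = (29·34 + 31·26)/60² = 0.4978
κ = (pₒ − pₑ)/(1 − pₑ) = (0.5167 − 0.4978)/(1 − 0.4978) = 0.038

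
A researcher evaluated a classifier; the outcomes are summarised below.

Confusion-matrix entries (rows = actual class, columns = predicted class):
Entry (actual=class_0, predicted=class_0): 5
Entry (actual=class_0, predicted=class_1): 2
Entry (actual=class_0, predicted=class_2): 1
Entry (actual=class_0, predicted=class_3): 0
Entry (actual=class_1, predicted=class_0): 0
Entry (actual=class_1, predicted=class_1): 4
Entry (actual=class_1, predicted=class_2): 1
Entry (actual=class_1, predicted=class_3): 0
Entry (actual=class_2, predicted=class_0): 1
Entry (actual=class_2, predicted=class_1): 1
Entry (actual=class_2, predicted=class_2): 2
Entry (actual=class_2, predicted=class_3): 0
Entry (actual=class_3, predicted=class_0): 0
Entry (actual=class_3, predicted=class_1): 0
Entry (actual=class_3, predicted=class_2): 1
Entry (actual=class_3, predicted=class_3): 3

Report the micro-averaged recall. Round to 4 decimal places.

Micro-averaging pools counts across classes: ΣTP=14, ΣFP=7, ΣFN=7.
Micro-recall = TP/(TP+FN) on pooled counts = 0.6667 (equals overall accuracy in single-label multiclass).

0.6667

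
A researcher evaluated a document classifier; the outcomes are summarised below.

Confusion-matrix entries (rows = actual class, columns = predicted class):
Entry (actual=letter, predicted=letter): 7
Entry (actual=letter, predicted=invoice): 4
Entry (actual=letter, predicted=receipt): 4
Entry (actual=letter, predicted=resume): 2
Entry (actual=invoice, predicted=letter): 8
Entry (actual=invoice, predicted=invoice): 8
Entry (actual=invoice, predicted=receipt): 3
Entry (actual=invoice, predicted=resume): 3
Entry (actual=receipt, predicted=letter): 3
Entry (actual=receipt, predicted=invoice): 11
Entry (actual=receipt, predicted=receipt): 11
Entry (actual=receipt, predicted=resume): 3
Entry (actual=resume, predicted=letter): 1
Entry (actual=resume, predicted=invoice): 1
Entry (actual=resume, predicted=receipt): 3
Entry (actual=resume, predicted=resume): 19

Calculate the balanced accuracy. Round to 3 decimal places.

0.490

Balanced accuracy = mean of per-class recall.
  letter: recall = 7/17 = 0.4118
  invoice: recall = 8/22 = 0.3636
  receipt: recall = 11/28 = 0.3929
  resume: recall = 19/24 = 0.7917
Mean = (0.4118 + 0.3636 + 0.3929 + 0.7917) / 4 = 0.490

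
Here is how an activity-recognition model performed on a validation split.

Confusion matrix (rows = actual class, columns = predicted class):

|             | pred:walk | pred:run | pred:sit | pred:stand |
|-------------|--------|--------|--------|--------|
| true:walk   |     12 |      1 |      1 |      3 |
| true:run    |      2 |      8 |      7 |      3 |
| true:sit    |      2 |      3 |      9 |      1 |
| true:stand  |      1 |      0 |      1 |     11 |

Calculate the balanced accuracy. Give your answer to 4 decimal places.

Balanced accuracy = mean of per-class recall.
  walk: recall = 12/17 = 0.70588
  run: recall = 8/20 = 0.40000
  sit: recall = 9/15 = 0.60000
  stand: recall = 11/13 = 0.84615
Mean = (0.70588 + 0.40000 + 0.60000 + 0.84615) / 4 = 0.6380

0.6380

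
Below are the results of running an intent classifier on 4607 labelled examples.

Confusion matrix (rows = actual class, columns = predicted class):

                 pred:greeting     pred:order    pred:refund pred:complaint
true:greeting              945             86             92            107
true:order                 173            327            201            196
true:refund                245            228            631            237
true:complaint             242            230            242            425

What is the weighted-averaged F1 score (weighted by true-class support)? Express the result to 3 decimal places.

Per-class F1 score (2·TP/(2·TP+FP+FN)):
  greeting: TP=945, FP=173+245+242=660, FN=86+92+107=285 → 1890/2835 = 0.6667
  order: TP=327, FP=86+228+230=544, FN=173+201+196=570 → 654/1768 = 0.3699
  refund: TP=631, FP=92+201+242=535, FN=245+228+237=710 → 1262/2507 = 0.5034
  complaint: TP=425, FP=107+196+237=540, FN=242+230+242=714 → 850/2104 = 0.4040
Weighted-F1 score = Σ (supportᵢ/N)·F1 scoreᵢ with N=4607: (1230/4607)·0.6667 + (897/4607)·0.3699 + (1341/4607)·0.5034 + (1139/4607)·0.4040 = 0.496

0.496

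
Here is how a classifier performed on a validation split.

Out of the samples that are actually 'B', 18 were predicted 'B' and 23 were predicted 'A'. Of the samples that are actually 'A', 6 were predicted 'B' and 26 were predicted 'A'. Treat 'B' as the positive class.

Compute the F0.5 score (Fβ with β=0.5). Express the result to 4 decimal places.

0.6569

Fβ = (1+β²)·TP / ((1+β²)·TP + β²·FN + FP), with β²=1/4
= 1.25·18 / (1.25·18 + 0.25·23 + 6) = 0.6569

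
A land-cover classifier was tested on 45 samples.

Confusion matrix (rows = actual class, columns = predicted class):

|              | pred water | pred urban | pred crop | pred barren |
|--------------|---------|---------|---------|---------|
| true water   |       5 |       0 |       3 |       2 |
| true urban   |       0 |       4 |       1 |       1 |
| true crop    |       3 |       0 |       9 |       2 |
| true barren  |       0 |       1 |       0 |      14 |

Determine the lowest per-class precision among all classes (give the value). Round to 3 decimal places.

Per-class precision (TP/(TP+FP)):
  water: TP=5, FP=0+3+0=3 → 5/8 = 0.6250
  urban: TP=4, FP=0+0+1=1 → 4/5 = 0.8000
  crop: TP=9, FP=3+1+0=4 → 9/13 = 0.6923
  barren: TP=14, FP=2+1+2=5 → 14/19 = 0.7368
Lowest is class 'water' with precision = 0.625.

0.625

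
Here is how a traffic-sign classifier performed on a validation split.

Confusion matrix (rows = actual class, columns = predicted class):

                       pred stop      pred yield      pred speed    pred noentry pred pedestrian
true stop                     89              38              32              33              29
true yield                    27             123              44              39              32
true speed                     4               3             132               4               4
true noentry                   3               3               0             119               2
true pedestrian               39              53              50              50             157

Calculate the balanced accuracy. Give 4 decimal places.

Balanced accuracy = mean of per-class recall.
  stop: recall = 89/221 = 0.40271
  yield: recall = 123/265 = 0.46415
  speed: recall = 132/147 = 0.89796
  noentry: recall = 119/127 = 0.93701
  pedestrian: recall = 157/349 = 0.44986
Mean = (0.40271 + 0.46415 + 0.89796 + 0.93701 + 0.44986) / 5 = 0.6303

0.6303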